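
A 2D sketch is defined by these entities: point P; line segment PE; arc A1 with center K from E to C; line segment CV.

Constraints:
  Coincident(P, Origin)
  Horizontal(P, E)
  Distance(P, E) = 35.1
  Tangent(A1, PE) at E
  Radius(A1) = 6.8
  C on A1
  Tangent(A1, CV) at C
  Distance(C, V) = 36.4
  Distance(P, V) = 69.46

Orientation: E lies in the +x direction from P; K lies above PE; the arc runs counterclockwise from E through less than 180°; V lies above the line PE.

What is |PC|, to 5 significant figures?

40.870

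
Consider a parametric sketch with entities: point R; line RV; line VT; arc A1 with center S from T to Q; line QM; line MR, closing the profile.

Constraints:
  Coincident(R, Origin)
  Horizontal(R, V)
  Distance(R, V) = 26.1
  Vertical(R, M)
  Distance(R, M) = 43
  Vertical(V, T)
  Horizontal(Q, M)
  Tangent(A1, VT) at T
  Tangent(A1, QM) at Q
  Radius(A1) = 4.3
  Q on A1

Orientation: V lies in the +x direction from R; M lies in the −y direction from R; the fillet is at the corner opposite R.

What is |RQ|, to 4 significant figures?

48.21

R is at the origin; R and V share the same y with |RV| = 26.1 and V on the +x side, so V = (26.10, 0.000). R and M share the same x with |RM| = 43.0 and M on the −y side, so M = (0.000, -43.00). The virtual corner opposite R is at (26.10, -43.00). Since A1 is tangent to VT there, ST ⟂ VT and since A1 is tangent to QM there, SQ ⟂ QM, with radius 4.3, so the center S sits 4.3 in from both sides at S = (21.80, -38.70). That places the tangent points at T = (26.10, -38.70) on VT and Q = (21.80, -43.00) on QM. Then |RQ| = |Q − R| = 48.21.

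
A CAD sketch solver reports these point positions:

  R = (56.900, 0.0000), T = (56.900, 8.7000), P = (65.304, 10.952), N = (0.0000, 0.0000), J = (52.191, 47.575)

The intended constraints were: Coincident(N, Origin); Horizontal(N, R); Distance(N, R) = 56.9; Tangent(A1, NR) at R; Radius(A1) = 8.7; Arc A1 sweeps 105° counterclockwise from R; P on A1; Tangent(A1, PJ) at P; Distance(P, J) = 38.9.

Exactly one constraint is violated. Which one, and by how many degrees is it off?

Tangent(A1, PJ) at P — off by 4.70°.

N = (0.00, 0.00) ✓; N.y = 0.00, R.y = 0.00 ✓; |NR| = 56.90 ✓; ∠(TR, RN) = 90.00° ✓; |TR| = 8.700 ✓; bearing(T→P) − bearing(T→R) = 105.0° ✓; |TP| = 8.701 ✓; ∠(TP, PJ) = 85.30° ✗; |PJ| = 38.90 ✓.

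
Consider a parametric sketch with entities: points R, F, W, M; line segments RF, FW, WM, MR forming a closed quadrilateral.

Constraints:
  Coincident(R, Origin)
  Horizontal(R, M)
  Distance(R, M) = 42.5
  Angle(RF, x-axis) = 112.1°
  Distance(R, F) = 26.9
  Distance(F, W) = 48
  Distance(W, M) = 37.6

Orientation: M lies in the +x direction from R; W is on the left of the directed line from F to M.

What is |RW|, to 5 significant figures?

51.905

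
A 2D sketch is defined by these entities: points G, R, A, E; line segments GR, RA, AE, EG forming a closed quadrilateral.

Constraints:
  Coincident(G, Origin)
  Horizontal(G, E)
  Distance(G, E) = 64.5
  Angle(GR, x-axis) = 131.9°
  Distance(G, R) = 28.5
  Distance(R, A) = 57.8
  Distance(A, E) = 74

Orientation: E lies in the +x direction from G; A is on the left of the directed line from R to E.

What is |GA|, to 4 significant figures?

65.23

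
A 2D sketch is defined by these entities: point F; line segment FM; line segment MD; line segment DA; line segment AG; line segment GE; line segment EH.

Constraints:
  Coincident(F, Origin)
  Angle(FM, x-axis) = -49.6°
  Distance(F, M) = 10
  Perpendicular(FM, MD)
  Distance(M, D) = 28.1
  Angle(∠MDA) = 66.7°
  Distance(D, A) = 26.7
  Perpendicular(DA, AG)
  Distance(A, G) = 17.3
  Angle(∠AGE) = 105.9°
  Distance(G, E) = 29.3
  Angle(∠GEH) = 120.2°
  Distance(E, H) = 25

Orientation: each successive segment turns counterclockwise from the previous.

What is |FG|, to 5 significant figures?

7.8548

∠MDA = 66.7° gives DA at 153.70° from the x-axis; with |DA| = 26.7, A = (3.9442, 22.427). The perpendicularity gives AG at right angles to DA, so AG runs at -116.30°; with |AG| = 17.3, G = (-3.7209, 6.9176). Then |FG| = |G − F| = 7.8548.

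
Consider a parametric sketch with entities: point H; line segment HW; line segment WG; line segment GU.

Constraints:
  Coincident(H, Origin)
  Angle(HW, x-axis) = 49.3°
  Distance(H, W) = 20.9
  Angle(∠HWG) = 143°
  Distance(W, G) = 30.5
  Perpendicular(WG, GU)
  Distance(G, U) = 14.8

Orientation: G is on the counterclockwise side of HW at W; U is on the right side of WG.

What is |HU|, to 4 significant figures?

54.56

∠HWG = 143.0°, so WG runs at 49.3° + (180° − 143.0°) = 86.30° from the x-axis; with |WG| = 30.5, G = W + 30.5·(cos 86.30°, sin 86.30°) = (15.60, 46.28). WG ⟂ GU; with |GU| = 14.8 on the right of WG, U = G + 14.8·(0.9979, -0.06453) = (30.37, 45.33). Then |HU| = |U − H| = 54.56.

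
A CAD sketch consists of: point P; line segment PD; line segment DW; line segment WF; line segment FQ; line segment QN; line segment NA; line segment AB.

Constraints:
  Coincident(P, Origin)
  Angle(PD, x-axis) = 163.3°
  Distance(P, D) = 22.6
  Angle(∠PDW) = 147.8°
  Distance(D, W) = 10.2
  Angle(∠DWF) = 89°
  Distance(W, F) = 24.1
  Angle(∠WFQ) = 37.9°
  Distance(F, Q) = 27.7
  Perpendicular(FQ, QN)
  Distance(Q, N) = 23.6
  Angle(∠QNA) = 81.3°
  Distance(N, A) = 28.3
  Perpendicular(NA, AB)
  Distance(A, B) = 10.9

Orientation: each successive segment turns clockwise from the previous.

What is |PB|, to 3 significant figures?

35.4

P is at the origin; PD runs at 163.3° with length 22.6, so D = (-21.6, 6.49). ∠PDW = 147.8° gives DW at 131° from the x-axis; with |DW| = 10.2, W = (-28.4, 14.2). ∠DWF = 89.0° gives WF at 40.1° from the x-axis; with |WF| = 24.1, F = (-9.92, 29.7). ∠WFQ = 37.9° gives FQ at -102° from the x-axis; with |FQ| = 27.7, Q = (-15.7, 2.61). FQ ⟂ QN, so QN runs at 168°; with |QN| = 23.6, N = (-38.8, 7.52). ∠QNA = 81.3° gives NA at 69.3° from the x-axis; with |NA| = 28.3, A = (-28.8, 34.0). NA ⟂ AB, so AB runs at -20.7°; with |AB| = 10.9, B = (-18.6, 30.1). Then |PB| = |B − P| = 35.4.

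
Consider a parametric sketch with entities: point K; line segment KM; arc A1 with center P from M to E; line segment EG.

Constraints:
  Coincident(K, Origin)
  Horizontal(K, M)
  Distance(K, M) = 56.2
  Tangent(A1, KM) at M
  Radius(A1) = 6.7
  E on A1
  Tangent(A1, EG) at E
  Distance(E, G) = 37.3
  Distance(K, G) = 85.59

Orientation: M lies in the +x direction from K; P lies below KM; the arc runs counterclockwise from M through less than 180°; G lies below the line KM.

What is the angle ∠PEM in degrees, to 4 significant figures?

23.92°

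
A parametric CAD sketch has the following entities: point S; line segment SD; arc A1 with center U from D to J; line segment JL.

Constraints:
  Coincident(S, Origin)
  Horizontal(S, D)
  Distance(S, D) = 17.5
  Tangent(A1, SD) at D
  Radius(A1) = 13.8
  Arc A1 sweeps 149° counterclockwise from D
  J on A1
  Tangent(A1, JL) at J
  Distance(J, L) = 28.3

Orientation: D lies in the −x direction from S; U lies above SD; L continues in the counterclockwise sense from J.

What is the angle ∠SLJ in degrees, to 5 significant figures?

18.244°

S is at the origin; SD is horizontal with |SD| = 17.5 and D on the −x side, so D = (-17.500, 0.0000). Since A1 is tangent to SD there, UD ⟂ SD, so U = D + (0, 13.8) = (-17.500, 13.800). On A1, D sits at bearing -90° from U; a 149° counterclockwise sweep puts J at bearing 59°, so J = U + 13.8·(cos 59°, sin 59°) = (-10.392, 25.629). The tangent condition forces UJ to be normal to JL, so JL runs along (−sin 59°, cos 59°); with |JL| = 28.3, L = (-34.650, 40.204). Then cos ∠SLJ = LS·LJ / (|LS||LJ|), giving 18.244°.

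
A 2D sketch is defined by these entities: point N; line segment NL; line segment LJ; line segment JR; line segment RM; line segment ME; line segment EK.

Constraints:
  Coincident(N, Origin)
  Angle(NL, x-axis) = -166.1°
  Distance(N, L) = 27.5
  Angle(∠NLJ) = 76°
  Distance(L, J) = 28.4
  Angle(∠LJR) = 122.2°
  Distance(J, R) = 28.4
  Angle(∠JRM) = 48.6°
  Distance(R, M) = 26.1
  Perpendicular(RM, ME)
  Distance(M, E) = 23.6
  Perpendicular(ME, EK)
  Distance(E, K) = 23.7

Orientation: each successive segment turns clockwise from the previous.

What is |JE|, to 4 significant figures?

7.671

N is at the origin; NL runs at -166.1° with length 27.5, so L = (-26.69, -6.606). ∠NLJ = 76.0° gives LJ at 89.90° from the x-axis; with |LJ| = 28.4, J = (-26.65, 21.79). ∠LJR = 122.2° gives JR at 32.10° from the x-axis; with |JR| = 28.4, R = (-2.587, 36.89). ∠JRM = 48.6° gives RM at -99.30° from the x-axis; with |RM| = 26.1, M = (-6.805, 11.13). RM ⟂ ME, so ME runs at 170.7°; with |ME| = 23.6, E = (-30.09, 14.94). Then |JE| = |E − J| = 7.671.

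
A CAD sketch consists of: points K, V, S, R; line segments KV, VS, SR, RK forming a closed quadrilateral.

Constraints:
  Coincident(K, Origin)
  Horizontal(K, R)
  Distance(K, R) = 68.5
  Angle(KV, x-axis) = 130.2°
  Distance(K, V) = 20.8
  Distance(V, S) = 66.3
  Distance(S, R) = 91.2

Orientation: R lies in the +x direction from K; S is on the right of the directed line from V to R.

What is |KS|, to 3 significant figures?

50.7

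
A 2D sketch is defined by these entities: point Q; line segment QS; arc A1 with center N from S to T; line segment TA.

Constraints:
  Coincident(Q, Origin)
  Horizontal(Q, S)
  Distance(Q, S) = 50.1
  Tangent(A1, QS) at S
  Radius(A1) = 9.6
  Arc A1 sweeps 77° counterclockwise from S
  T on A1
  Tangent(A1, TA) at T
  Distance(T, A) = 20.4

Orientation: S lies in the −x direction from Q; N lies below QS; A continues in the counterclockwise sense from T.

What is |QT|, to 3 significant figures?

59.9

Q is at the origin; Q and S share the same y with |QS| = 50.1 and S on the −x side, so S = (-50.1, 0.00). Since A1 is tangent to QS there, NS ⟂ QS, so N = S + (0, -9.6) = (-50.1, -9.60). On A1, S sits at bearing 90° from N; a 77° counterclockwise sweep puts T at bearing 167°, so T = N + 9.6·(cos 167°, sin 167°) = (-59.5, -7.44). Then |QT| = |T − Q| = 59.9.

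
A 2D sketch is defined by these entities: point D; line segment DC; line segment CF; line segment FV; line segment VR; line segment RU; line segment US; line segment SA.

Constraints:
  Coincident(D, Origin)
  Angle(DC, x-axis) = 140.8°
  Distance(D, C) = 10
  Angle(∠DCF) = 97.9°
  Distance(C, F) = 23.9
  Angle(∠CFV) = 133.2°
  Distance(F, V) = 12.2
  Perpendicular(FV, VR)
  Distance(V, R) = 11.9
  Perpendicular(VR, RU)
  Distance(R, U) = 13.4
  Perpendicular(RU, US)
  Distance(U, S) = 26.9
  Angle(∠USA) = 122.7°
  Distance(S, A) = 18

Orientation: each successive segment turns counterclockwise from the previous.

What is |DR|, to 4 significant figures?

25.95

D is at the origin; DC runs at 140.8° with length 10.0, so C = (-7.749, 6.320). ∠DCF = 97.9° gives CF at -137.1° from the x-axis; with |CF| = 23.9, F = (-25.26, -9.949). ∠CFV = 133.2° gives FV at -90.30° from the x-axis; with |FV| = 12.2, V = (-25.32, -22.15). FV is perpendicular to VR, so VR runs at -0.3000°; with |VR| = 11.9, R = (-13.42, -22.21). Then |DR| = |R − D| = 25.95.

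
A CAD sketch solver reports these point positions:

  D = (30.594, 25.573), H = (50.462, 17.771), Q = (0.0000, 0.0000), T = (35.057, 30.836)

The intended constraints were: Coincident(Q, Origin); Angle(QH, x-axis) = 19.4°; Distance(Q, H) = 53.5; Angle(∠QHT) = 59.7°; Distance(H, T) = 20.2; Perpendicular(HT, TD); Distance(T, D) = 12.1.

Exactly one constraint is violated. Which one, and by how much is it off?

Distance(T, D) = 12.1 — off by 5.20.

Q = (0.00, 0.00) ✓; QH at 19.40° ✓; |QH| = 53.50 ✓; ∠QHT = 59.70° ✓; |HT| = 20.20 ✓; ∠(HT, TD) = 90.00° ✓; |TD| = 6.901 ✗.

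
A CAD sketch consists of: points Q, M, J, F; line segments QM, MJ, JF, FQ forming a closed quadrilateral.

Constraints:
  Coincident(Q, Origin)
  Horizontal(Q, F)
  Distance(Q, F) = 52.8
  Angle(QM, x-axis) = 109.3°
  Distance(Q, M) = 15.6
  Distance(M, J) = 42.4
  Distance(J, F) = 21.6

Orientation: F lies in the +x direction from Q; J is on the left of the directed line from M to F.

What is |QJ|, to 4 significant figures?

40.14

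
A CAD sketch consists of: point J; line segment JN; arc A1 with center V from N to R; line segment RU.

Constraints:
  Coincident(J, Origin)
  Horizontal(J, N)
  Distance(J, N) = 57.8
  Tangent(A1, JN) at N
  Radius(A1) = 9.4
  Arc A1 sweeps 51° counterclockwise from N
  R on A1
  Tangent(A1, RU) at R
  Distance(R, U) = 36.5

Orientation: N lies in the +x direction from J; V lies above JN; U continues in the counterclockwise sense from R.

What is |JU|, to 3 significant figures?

93.7

On A1, N sits at bearing -90° from V; a 51° counterclockwise sweep puts R at bearing -39°, so R = V + 9.4·(cos -39°, sin -39°) = (65.1, 3.48). A1 meets RU tangentially, so VR is at right angles to RU, so RU runs along (−sin -39°, cos -39°); with |RU| = 36.5, U = (88.1, 31.9). Then |JU| = |U − J| = 93.7.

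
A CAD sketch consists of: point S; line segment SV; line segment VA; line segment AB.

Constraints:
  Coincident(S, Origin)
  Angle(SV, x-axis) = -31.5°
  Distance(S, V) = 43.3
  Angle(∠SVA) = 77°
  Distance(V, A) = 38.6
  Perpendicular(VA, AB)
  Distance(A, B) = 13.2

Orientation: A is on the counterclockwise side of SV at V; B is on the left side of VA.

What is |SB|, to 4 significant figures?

40.91

S is at the origin; SV runs at -31.5° with length 43.3, so V = 43.3·(cos -31.5°, sin -31.5°) = (36.92, -22.62). ∠SVA = 77.0°, so VA runs at -31.5° + (180° − 77.0°) = 71.50° from the x-axis; with |VA| = 38.6, A = V + 38.6·(cos 71.50°, sin 71.50°) = (49.17, 13.98). VA is perpendicular to AB; with |AB| = 13.2 on the left of VA, B = A + 13.2·(-0.9483, 0.3173) = (36.65, 18.17). Then |SB| = |B − S| = 40.91.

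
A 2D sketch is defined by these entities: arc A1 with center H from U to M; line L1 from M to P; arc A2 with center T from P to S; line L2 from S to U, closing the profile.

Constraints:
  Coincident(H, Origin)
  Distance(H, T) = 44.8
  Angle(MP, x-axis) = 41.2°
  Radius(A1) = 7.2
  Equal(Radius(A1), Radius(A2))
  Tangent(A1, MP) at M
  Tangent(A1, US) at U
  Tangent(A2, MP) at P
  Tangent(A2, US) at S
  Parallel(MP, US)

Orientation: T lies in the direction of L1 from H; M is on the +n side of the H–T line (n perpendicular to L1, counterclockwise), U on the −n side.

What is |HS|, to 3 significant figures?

45.4

The slot axis is L1's direction at 41.2°, so u = (cos 41.2°, sin 41.2°) = (0.752, 0.659) and n = (−sin 41.2°, cos 41.2°) = (-0.659, 0.752). H is at the origin and T lies 44.8 along u from H, so T = 44.8·u = (33.7, 29.5). Tangency of A1 to both parallel lines with radius 7.2 puts M and U at H ± 7.2·n: M = (-4.74, 5.42), U = (4.74, -5.42). Equal radii place P and S the same way about T: P = T + 7.2·n = (29.0, 34.9), S = T − 7.2·n = (38.5, 24.1). Then |HS| = |S − H| = 45.4.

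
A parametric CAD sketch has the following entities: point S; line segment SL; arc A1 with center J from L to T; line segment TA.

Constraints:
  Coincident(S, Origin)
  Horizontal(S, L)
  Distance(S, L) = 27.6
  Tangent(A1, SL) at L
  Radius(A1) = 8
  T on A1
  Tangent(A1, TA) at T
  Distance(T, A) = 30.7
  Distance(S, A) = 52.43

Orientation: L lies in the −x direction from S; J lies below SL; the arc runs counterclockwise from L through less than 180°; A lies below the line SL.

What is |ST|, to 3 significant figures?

36.5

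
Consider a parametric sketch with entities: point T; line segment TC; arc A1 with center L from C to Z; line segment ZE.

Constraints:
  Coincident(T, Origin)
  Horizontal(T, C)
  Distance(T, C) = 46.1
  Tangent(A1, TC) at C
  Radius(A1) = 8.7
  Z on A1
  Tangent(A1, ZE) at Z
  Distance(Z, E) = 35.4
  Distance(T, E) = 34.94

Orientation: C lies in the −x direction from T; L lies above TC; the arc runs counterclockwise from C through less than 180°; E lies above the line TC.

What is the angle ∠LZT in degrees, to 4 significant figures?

145.3°

Checks: |LZ| = 8.700 ✓; ∠(LZ, ZE) = 90.00° ✓; |ZE| = 35.40 ✓; |TE| = 34.94 ✓.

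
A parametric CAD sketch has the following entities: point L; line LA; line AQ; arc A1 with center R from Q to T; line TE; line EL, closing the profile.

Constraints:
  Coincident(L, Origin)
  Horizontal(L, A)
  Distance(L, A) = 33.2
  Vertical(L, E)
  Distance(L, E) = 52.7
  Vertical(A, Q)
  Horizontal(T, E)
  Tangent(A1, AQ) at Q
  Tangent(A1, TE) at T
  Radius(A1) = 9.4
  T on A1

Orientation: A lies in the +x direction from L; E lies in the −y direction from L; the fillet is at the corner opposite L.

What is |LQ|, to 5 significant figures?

54.563

L is at the origin; LA is horizontal with |LA| = 33.2 and A on the +x side, so A = (33.200, 0.0000). L and E share the same x with |LE| = 52.7 and E on the −y side, so E = (0.0000, -52.700). The virtual corner opposite L is at (33.200, -52.700). A1 meets AQ tangentially, so RQ is at right angles to AQ and since A1 is tangent to TE there, RT ⟂ TE, with radius 9.4, so the center R sits 9.4 in from both sides at R = (23.800, -43.300). That places the tangent points at Q = (33.200, -43.300) on AQ and T = (23.800, -52.700) on TE. Then |LQ| = |Q − L| = 54.563.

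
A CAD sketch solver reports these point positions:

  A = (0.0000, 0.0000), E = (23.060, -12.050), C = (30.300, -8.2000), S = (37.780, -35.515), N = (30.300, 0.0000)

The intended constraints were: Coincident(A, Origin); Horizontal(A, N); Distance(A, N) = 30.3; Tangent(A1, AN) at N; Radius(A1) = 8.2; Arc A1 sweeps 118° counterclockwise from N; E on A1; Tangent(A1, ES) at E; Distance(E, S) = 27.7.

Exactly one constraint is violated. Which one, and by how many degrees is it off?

Tangent(A1, ES) at E — off by 4.10°.

A = (0.00, 0.00) ✓; A.y = 0.00, N.y = 0.00 ✓; |AN| = 30.30 ✓; ∠(CN, NA) = 90.00° ✓; |CN| = 8.200 ✓; bearing(C→E) − bearing(C→N) = 118.0° ✓; |CE| = 8.200 ✓; ∠(CE, ES) = 85.90° ✗; |ES| = 27.70 ✓.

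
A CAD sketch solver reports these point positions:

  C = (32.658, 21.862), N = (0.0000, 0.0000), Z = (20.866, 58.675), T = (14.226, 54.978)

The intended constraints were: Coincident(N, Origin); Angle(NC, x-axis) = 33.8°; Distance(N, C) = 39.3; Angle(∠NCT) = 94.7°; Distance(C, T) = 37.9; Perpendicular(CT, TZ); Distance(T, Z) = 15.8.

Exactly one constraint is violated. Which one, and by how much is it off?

Distance(T, Z) = 15.8 — off by 8.20.

N = (0.00, 0.00) ✓; NC at 33.80° ✓; |NC| = 39.30 ✓; ∠NCT = 94.70° ✓; |CT| = 37.90 ✓; ∠(CT, TZ) = 89.99° ✓; |TZ| = 7.600 ✗.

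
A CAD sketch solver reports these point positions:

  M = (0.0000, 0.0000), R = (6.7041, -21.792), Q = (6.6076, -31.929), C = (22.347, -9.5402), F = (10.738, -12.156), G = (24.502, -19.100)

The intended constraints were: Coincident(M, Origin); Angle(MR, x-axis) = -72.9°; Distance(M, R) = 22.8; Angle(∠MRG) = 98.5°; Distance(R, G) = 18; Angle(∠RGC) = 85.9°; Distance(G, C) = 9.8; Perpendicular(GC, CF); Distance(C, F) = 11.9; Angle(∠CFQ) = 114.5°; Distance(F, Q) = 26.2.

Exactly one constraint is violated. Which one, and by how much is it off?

Distance(F, Q) = 26.2 — off by 6.00.

M = (0.00, 0.00) ✓; MR at -72.90° ✓; |MR| = 22.80 ✓; ∠MRG = 98.50° ✓; |RG| = 18.00 ✓; ∠RGC = 85.90° ✓; |GC| = 9.800 ✓; ∠(GC, CF) = 89.99° ✓; |CF| = 11.90 ✓; ∠CFQ = 114.5° ✓; |FQ| = 20.20 ✗.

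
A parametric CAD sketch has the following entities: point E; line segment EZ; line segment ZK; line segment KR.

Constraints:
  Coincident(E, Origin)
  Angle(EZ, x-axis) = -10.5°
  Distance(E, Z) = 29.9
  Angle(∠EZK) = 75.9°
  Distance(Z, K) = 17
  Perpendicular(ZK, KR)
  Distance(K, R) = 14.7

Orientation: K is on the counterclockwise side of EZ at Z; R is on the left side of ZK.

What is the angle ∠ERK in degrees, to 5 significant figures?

145.80°

∠EZK = 75.9°, so ZK runs at -10.5° + (180° − 75.9°) = 93.600° from the x-axis; with |ZK| = 17.0, K = Z + 17.0·(cos 93.600°, sin 93.600°) = (28.332, 11.518). ZK is perpendicular to KR; with |KR| = 14.7 on the left of ZK, R = K + 14.7·(-0.99803, -0.062791) = (13.661, 10.595). Then cos ∠ERK = RE·RK / (|RE||RK|), giving 145.80°.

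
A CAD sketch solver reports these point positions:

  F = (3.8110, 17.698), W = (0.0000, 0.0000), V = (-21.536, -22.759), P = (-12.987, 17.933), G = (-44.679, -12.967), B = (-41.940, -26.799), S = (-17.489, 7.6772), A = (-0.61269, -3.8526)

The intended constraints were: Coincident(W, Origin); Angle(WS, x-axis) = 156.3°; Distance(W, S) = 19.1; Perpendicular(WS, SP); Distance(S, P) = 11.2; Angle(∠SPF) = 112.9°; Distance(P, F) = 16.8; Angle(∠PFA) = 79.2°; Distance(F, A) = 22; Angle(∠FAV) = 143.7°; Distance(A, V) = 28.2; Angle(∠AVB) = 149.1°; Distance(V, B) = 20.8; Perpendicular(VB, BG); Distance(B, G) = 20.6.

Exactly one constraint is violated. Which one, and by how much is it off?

Distance(B, G) = 20.6 — off by 6.50.

W = (0.00, 0.00) ✓; WS at 156.3° ✓; |WS| = 19.10 ✓; ∠(WS, SP) = 90.00° ✓; |SP| = 11.20 ✓; ∠SPF = 112.9° ✓; |PF| = 16.80 ✓; ∠PFA = 79.20° ✓; |FA| = 22.00 ✓; ∠FAV = 143.7° ✓; |AV| = 28.20 ✓; ∠AVB = 149.1° ✓; |VB| = 20.80 ✓; ∠(VB, BG) = 90.00° ✓; |BG| = 14.10 ✗.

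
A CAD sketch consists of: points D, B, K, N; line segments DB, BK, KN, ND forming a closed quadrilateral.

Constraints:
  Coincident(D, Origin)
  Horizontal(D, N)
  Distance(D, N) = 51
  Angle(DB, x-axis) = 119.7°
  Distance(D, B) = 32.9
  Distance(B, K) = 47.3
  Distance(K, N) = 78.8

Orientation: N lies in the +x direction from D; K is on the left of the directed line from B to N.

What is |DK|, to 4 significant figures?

68.38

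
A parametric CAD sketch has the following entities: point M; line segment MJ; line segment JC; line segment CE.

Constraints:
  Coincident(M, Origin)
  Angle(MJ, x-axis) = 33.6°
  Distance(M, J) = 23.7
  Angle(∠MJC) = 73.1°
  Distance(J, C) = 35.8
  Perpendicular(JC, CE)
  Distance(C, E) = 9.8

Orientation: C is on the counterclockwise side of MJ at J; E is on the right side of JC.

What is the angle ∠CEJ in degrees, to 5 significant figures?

74.691°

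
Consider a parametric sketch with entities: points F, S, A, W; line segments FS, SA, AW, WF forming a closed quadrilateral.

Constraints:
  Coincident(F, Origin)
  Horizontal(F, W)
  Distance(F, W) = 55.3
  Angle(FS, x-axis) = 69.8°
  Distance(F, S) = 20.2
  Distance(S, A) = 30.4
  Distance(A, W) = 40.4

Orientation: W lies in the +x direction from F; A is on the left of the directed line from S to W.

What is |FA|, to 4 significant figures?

47.64

F is at the origin; FW is horizontal with |FW| = 55.3 and W in +x, so W = (55.3, 0). FS runs at 69.8° with |FS| = 20.2, so S = (6.975, 18.96). A is determined by |SA| = 30.4 and |AW| = 40.4 together: it lies at the intersection of circle(S, 30.4) and circle(W, 40.4). With |SW| = 51.91, the foot of the radical line on SW is 19.14 from S and the perpendicular offset is √(30.4² − 19.14²) = 23.62. Taking the left-of-SW solution: A = (33.42, 33.96).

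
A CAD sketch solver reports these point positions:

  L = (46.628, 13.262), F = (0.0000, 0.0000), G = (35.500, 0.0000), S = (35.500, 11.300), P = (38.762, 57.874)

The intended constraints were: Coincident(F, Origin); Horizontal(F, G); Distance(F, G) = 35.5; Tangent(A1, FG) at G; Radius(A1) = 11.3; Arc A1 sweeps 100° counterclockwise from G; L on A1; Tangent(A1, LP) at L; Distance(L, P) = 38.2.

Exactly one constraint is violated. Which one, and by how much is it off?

Distance(L, P) = 38.2 — off by 7.10.

F = (0.00, 0.00) ✓; F.y = 0.00, G.y = 0.00 ✓; |FG| = 35.50 ✓; ∠(SG, GF) = 90.00° ✓; |SG| = 11.30 ✓; bearing(S→L) − bearing(S→G) = 100.0° ✓; |SL| = 11.30 ✓; ∠(SL, LP) = 90.00° ✓; |LP| = 45.30 ✗.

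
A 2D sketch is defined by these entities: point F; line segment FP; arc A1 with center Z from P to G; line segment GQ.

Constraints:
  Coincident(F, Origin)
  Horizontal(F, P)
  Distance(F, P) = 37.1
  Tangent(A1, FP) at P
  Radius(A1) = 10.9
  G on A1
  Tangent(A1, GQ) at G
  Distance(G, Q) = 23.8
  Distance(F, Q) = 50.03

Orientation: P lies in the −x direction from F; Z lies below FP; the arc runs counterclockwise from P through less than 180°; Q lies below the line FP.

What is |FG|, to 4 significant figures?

49.26

Checks: |ZG| = 10.90 ✓; ∠(ZG, GQ) = 90.00° ✓; |GQ| = 23.80 ✓; |FQ| = 50.03 ✓.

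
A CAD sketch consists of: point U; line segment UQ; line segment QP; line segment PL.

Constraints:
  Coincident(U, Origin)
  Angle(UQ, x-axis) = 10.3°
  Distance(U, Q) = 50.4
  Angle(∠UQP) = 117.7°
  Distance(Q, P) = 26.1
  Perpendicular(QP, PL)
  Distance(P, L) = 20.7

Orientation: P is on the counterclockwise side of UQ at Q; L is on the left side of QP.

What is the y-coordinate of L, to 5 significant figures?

40.107

U is at the origin; UQ runs at 10.3° with length 50.4, so Q = 50.4·(cos 10.3°, sin 10.3°) = (49.588, 9.0116). ∠UQP = 117.7°, so QP runs at 10.3° + (180° − 117.7°) = 72.600° from the x-axis; with |QP| = 26.1, P = Q + 26.1·(cos 72.600°, sin 72.600°) = (57.393, 33.917). QP is perpendicular to PL; with |PL| = 20.7 on the left of QP, L = P + 20.7·(-0.95424, 0.29904) = (37.640, 40.107). So L.y = 40.107.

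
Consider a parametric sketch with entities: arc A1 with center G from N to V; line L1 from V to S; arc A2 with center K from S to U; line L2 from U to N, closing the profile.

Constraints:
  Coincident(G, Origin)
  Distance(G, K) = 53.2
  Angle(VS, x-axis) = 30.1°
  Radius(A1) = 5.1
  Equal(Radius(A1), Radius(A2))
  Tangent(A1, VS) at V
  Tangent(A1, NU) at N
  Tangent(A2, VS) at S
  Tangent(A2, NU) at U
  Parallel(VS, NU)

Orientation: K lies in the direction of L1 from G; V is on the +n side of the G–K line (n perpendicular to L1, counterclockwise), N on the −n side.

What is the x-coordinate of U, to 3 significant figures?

48.6

The slot axis is L1's direction at 30.1°, so u = (cos 30.1°, sin 30.1°) = (0.865, 0.502) and n = (−sin 30.1°, cos 30.1°) = (-0.502, 0.865). G is at the origin and K lies 53.2 along u from G, so K = 53.2·u = (46.0, 26.7). Tangency of A1 to both parallel lines with radius 5.1 puts V and N at G ± 5.1·n: V = (-2.56, 4.41), N = (2.56, -4.41). Equal radii place S and U the same way about K: S = K + 5.1·n = (43.5, 31.1), U = K − 5.1·n = (48.6, 22.3). So U.x = 48.6.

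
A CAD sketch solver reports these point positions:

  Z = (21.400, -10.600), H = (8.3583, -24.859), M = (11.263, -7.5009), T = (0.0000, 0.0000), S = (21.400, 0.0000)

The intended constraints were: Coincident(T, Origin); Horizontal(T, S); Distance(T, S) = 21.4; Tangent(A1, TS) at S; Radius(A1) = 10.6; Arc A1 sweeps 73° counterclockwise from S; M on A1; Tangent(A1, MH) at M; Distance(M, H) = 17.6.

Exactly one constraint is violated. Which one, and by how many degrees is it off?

Tangent(A1, MH) at M — off by 7.50°.

T = (0.00, 0.00) ✓; T.y = 0.00, S.y = 0.00 ✓; |TS| = 21.40 ✓; ∠(ZS, ST) = 90.00° ✓; |ZS| = 10.60 ✓; bearing(Z→M) − bearing(Z→S) = 73.00° ✓; |ZM| = 10.60 ✓; ∠(ZM, MH) = 82.50° ✗; |MH| = 17.60 ✓.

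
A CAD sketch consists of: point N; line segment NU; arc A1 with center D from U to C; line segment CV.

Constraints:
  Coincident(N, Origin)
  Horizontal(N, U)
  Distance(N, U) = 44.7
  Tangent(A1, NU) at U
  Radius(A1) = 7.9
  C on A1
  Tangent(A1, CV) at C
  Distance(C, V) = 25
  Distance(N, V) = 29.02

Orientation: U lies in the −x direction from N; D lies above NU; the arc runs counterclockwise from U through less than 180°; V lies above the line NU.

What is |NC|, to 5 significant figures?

39.245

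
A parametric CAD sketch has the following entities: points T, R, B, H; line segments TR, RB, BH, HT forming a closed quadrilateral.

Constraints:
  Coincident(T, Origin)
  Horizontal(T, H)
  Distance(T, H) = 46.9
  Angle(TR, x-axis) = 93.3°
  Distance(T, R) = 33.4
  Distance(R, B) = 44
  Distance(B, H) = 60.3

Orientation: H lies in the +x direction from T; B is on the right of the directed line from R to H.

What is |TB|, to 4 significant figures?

15.73

Checks: |RB| = 44.00 ✓; |BH| = 60.30 ✓.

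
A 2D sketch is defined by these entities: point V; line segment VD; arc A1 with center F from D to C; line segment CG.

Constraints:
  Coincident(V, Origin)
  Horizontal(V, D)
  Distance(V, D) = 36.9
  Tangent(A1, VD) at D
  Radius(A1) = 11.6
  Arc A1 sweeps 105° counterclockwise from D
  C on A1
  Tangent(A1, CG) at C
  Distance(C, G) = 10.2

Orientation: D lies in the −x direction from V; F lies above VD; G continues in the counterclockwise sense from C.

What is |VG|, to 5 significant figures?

37.429

V is at the origin; VD is horizontal with |VD| = 36.9 and D on the −x side, so D = (-36.900, 0.0000). Since A1 is tangent to VD there, FD ⟂ VD, so F = D + (0, 11.6) = (-36.900, 11.600). On A1, D sits at bearing -90° from F; a 105° counterclockwise sweep puts C at bearing 15°, so C = F + 11.6·(cos 15°, sin 15°) = (-25.695, 14.602). Tangency of A1 to CG means the radius FC is perpendicular to CG, so CG runs along (−sin 15°, cos 15°); with |CG| = 10.2, G = (-28.335, 24.455). Then |VG| = |G − V| = 37.429.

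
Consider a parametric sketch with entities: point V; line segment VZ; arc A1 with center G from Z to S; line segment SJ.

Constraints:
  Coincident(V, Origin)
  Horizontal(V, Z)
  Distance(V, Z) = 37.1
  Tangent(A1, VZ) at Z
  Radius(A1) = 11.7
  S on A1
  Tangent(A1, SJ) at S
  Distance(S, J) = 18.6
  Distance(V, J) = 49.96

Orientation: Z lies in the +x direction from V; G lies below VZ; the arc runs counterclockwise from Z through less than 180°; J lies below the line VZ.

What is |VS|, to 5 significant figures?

32.481

Checks: |GS| = 11.70 ✓; ∠(GS, SJ) = 90.00° ✓; |SJ| = 18.60 ✓; |VJ| = 49.96 ✓.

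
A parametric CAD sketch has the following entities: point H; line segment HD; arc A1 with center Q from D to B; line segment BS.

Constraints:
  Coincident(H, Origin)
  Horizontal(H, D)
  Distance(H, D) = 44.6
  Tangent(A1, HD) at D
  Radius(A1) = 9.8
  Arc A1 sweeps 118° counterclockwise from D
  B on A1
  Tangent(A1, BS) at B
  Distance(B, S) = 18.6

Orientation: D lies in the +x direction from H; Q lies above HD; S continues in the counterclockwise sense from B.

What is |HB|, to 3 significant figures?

55.2

A1 meets HD tangentially, so QD is at right angles to HD, so Q = D + (0, 9.8) = (44.6, 9.80). On A1, D sits at bearing -90° from Q; a 118° counterclockwise sweep puts B at bearing 28°, so B = Q + 9.8·(cos 28°, sin 28°) = (53.3, 14.4). Then |HB| = |B − H| = 55.2.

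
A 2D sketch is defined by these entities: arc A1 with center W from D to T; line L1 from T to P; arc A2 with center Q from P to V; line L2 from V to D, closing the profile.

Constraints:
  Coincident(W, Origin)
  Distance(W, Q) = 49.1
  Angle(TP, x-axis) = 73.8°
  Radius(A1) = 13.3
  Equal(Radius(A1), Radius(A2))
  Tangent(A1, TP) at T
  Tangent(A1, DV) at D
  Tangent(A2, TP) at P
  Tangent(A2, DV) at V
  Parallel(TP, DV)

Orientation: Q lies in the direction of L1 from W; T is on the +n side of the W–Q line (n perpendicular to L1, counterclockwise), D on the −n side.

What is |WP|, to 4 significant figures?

50.87

The slot axis is L1's direction at 73.8°, so u = (cos 73.8°, sin 73.8°) = (0.2790, 0.9603) and n = (−sin 73.8°, cos 73.8°) = (-0.9603, 0.2790). W is at the origin and Q lies 49.1 along u from W, so Q = 49.1·u = (13.70, 47.15). Tangency of A1 to both parallel lines with radius 13.3 puts T and D at W ± 13.3·n: T = (-12.77, 3.711), D = (12.77, -3.711). Equal radii place P and V the same way about Q: P = Q + 13.3·n = (0.9266, 50.86), V = Q − 13.3·n = (26.47, 43.44). Then |WP| = |P − W| = 50.87.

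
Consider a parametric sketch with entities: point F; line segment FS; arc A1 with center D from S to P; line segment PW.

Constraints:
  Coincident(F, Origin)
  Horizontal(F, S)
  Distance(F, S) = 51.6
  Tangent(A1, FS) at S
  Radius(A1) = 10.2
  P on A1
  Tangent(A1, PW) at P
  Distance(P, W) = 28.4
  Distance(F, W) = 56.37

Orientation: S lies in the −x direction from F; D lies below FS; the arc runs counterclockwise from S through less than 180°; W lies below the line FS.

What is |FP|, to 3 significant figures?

61.7

Checks: |DP| = 10.20 ✓; ∠(DP, PW) = 90.00° ✓; |PW| = 28.40 ✓; |FW| = 56.37 ✓.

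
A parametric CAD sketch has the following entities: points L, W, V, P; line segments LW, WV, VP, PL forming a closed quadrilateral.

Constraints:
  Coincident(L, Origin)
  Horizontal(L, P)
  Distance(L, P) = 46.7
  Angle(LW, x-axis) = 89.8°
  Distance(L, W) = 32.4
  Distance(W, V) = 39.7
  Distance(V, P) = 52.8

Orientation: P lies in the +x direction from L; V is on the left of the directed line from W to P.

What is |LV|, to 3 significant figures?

62.2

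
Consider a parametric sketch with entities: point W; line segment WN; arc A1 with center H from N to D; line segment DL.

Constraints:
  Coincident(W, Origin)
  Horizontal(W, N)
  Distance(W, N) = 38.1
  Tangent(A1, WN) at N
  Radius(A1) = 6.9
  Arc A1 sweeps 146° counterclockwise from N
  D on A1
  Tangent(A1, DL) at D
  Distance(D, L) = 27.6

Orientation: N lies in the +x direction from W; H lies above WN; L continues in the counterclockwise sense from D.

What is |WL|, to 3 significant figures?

33.9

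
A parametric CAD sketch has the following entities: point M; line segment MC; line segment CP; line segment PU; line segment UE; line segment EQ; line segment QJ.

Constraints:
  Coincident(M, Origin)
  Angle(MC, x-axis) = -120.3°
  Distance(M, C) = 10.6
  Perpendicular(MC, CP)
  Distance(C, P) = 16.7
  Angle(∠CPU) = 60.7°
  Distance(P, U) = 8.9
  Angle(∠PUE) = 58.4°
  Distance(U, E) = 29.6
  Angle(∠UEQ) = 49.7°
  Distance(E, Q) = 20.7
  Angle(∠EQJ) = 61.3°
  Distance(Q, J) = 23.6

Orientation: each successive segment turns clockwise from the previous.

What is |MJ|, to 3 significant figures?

7.28

M is at the origin; MC runs at -120.3° with length 10.6, so C = (-5.35, -9.15). The perpendicularity gives CP at right angles to MC, so CP runs at 150°; with |CP| = 16.7, P = (-19.8, -0.726). ∠CPU = 60.7° gives PU at 30.4° from the x-axis; with |PU| = 8.9, U = (-12.1, 3.78). ∠PUE = 58.4° gives UE at -91.2° from the x-axis; with |UE| = 29.6, E = (-12.7, -25.8). ∠UEQ = 49.7° gives EQ at 138° from the x-axis; with |EQ| = 20.7, Q = (-28.2, -12.1). ∠EQJ = 61.3° gives QJ at 19.8° from the x-axis; with |QJ| = 23.6, J = (-6.01, -4.11). Then |MJ| = |J − M| = 7.28.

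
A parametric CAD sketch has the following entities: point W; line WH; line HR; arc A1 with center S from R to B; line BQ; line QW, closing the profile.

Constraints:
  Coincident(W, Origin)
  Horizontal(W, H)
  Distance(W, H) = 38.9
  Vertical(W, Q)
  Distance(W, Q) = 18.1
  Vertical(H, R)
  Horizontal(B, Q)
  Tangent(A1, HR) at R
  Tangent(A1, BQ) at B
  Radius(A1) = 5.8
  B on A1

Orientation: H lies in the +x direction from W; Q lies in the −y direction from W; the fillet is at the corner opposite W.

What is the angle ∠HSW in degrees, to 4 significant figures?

94.86°

WQ is vertical with |WQ| = 18.1 and Q on the −y side, so Q = (0.000, -18.10). The virtual corner opposite W is at (38.90, -18.10). A1 meets HR tangentially, so SR is at right angles to HR and tangency of A1 to BQ means the radius SB is perpendicular to BQ, with radius 5.8, so the center S sits 5.8 in from both sides at S = (33.10, -12.30). Then cos ∠HSW = SH·SW / (|SH||SW|), giving 94.86°.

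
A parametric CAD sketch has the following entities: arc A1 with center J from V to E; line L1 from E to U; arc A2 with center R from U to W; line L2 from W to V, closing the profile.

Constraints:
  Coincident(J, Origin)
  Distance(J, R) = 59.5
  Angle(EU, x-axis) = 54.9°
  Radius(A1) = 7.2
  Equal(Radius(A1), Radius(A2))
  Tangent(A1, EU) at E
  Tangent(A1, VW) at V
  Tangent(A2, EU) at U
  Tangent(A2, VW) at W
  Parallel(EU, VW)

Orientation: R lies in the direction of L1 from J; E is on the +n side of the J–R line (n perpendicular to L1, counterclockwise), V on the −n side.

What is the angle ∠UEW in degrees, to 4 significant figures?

13.60°

The slot axis is L1's direction at 54.9°, so u = (cos 54.9°, sin 54.9°) = (0.5750, 0.8181) and n = (−sin 54.9°, cos 54.9°) = (-0.8181, 0.5750). J is at the origin and R lies 59.5 along u from J, so R = 59.5·u = (34.21, 48.68). Tangency of A1 to both parallel lines with radius 7.2 puts E and V at J ± 7.2·n: E = (-5.891, 4.140), V = (5.891, -4.140). Equal radii place U and W the same way about R: U = R + 7.2·n = (28.32, 52.82), W = R − 7.2·n = (40.10, 44.54). Then cos ∠UEW = EU·EW / (|EU||EW|), giving 13.60°.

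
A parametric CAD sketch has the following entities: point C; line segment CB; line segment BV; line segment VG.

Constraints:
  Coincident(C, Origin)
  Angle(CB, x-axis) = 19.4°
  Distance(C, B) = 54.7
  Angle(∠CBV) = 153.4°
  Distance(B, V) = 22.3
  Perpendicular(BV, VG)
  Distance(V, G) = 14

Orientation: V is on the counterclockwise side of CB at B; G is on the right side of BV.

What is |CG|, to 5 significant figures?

80.948

C is at the origin; CB runs at 19.4° with length 54.7, so B = 54.7·(cos 19.4°, sin 19.4°) = (51.594, 18.169). ∠CBV = 153.4°, so BV runs at 19.4° + (180° − 153.4°) = 46.000° from the x-axis; with |BV| = 22.3, V = B + 22.3·(cos 46.000°, sin 46.000°) = (67.085, 34.210). BV ⟂ VG; with |VG| = 14.0 on the right of BV, G = V + 14.0·(0.71934, -0.69466) = (77.156, 24.485). Then |CG| = |G − C| = 80.948.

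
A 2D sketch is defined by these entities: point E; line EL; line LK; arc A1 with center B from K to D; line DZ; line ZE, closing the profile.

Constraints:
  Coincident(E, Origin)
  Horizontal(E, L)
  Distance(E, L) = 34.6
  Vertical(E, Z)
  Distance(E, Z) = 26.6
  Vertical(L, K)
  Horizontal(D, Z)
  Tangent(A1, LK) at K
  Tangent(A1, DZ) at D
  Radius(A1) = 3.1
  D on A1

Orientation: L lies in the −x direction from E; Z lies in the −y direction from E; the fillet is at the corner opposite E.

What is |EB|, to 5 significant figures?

39.300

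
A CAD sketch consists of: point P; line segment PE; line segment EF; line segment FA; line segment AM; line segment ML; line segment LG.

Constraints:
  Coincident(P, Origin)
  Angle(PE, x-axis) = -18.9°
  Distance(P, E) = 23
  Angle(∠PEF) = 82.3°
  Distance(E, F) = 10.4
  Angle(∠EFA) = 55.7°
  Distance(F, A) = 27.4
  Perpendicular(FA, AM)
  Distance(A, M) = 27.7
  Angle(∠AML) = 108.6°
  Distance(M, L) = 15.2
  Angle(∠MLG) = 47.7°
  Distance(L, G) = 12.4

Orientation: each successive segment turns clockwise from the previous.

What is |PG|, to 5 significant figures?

28.431

P is at the origin; PE runs at -18.9° with length 23.0, so E = (21.760, -7.4501). ∠PEF = 82.3° gives EF at -116.60° from the x-axis; with |EF| = 10.4, F = (17.103, -16.749). ∠EFA = 55.7° gives FA at 119.10° from the x-axis; with |FA| = 27.4, A = (3.7777, 7.1921). The perpendicularity gives AM at right angles to FA, so AM runs at 29.100°; with |AM| = 27.7, M = (27.981, 20.664). ∠AML = 108.6° gives ML at -42.300° from the x-axis; with |ML| = 15.2, L = (39.224, 10.434). ∠MLG = 47.7° gives LG at -174.60° from the x-axis; with |LG| = 12.4, G = (26.879, 9.2668). Then |PG| = |G − P| = 28.431.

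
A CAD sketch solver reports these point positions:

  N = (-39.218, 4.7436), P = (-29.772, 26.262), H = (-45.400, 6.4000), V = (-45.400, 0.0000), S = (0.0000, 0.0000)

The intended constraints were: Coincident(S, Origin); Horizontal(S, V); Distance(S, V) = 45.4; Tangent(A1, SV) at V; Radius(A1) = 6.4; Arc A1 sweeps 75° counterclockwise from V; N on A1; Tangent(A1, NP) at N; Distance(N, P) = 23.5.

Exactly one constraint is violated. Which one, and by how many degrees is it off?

Tangent(A1, NP) at N — off by 8.70°.

S = (0.00, 0.00) ✓; S.y = 0.00, V.y = 0.00 ✓; |SV| = 45.40 ✓; ∠(HV, VS) = 90.00° ✓; |HV| = 6.400 ✓; bearing(H→N) − bearing(H→V) = 75.00° ✓; |HN| = 6.400 ✓; ∠(HN, NP) = 98.70° ✗; |NP| = 23.50 ✓.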